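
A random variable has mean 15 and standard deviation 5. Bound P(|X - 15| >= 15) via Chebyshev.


k = 15/5 = 3
Chebyshev: P(|X-mu| >= k*sigma) <= 1/k^2 = 1/3^2 = 1/9

1/9


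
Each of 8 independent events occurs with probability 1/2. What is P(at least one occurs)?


P(at least one) = 1 - P(none)
P(none) = (1 - 1/2)^8 = (1/2)^8 = 1/256
P(at least one) = 1 - 1/256 = 255/256

255/256


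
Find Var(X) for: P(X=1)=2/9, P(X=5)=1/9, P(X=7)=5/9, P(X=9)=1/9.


E[X] = 17/3, E[X^2] = 353/9
Var(X) = E[X^2] - (E[X])^2 = 353/9 - (17/3)^2 = 64/9

64/9


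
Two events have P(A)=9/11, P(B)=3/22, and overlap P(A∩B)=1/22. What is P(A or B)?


P(A∪B) = P(A) + P(B) - P(A∩B)
= 9/11 + 3/22 - 1/22 = 10/11

10/11


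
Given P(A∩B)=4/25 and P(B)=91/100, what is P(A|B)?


P(A|B) = P(A∩B)/P(B) = (16/100)/(91/100) = 16/91

16/91


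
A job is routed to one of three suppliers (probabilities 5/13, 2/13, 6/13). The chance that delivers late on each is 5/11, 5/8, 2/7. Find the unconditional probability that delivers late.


P(A) = P(A|B1)P(B1) + P(A|B2)P(B2) + P(A|B3)P(B3)
= 5/11*5/13 + 5/8*2/13 + 2/7*6/13
= 25/143 + 5/52 + 12/91 = 1613/4004

1613/4004


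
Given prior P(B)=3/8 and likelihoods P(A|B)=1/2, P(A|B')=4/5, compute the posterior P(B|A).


P(A) = P(A|B)P(B) + P(A|B')P(B') = 1/2*3/8 + 4/5*5/8 = 11/16
P(B|A) = P(A|B)P(B)/P(A) = (3/16)/(11/16) = 3/11

3/11


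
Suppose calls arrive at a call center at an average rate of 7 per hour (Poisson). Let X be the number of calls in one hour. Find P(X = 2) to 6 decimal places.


P(X=2) = e^(-7) * 7^2 / 2!
≈ 0.0009118819656 * 49 / 2
≈ 0.022341

0.022341


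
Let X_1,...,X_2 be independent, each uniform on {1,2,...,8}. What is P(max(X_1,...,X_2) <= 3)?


P(max <= 3) = P(all X_i <= 3) = (P(X_1 <= 3))^2
= (3/8)^2 = 9/64

9/64


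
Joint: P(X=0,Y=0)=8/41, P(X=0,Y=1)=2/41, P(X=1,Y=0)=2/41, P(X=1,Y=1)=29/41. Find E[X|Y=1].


P(Y=1) = 31/41
E[X|Y=1] = (0*2 + 1*29)/31 = 29/31

29/31


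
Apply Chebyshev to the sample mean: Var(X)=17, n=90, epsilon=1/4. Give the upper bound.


Var(Xbar) = Var(X)/n = 17/90
Chebyshev: P(|Xbar-mu| >= 1/4) <= Var(Xbar)/(1/4)^2 = (17/90)/(1/16) = 136/45
Bound exceeds 1, so trivial bound: 1

1


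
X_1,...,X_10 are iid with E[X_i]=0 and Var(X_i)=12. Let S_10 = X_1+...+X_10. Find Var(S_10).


By independence, Var(S_n) = n*Var(X_1) = 10*12 = 120

120


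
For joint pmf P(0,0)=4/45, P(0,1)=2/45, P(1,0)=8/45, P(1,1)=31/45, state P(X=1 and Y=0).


Read from table: P(X=1, Y=0) = 8/45

8/45


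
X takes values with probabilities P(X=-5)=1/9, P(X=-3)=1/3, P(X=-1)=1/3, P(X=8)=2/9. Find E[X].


E[X] = sum(x * P(x))
= -5*1/9 - 3*1/3 - 1*1/3 + 8*2/9
= -1/9

-1/9


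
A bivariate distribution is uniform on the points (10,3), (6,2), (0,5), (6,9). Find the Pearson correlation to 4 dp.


Cov(X,Y) = -2.1250, Var(X) = 12.7500, Var(Y) = 7.1875
rho = Cov/(sqrt(VarX)*sqrt(VarY)) = -0.2220

-0.2220


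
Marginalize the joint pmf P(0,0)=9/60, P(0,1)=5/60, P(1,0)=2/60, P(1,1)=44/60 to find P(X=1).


P(X=1) = P(1,0)+P(1,1) = 2/60 + 44/60 = 46/60 = 23/30

23/30


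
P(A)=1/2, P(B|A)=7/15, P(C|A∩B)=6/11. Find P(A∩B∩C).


P(A∩B∩C) = P(A) * P(B|A) * P(C|A∩B)
= 1/2 * 7/15 * 6/11
= 7/30 * 6/11 = 7/55

7/55


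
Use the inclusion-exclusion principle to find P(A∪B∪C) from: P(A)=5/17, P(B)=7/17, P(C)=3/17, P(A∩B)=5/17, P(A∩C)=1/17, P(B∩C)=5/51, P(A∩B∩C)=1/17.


P(A∪B∪C) = P(A)+P(B)+P(C) - P(AB)-P(AC)-P(BC) + P(ABC)
= 5/17+7/17+3/17 - 5/17-1/17-5/51 + 1/17
= 25/51

25/51


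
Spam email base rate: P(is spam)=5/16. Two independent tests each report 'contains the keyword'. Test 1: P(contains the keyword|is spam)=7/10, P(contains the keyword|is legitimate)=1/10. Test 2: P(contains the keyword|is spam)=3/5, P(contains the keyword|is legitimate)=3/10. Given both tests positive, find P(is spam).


After test 1: P(+) = 7/10*5/16 + 1/10*11/16 = 23/80
P(B|+) = (7/32)/(23/80) = 35/46
After test 2 (use post1 as new prior): P(+) = 3/5*35/46 + 3/10*11/46 = 243/460
P(B|+,+) = (21/46)/(243/460) = 70/81

70/81


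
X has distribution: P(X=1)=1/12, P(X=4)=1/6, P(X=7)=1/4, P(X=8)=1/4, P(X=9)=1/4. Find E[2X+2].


E[2X+2] = sum(g(x)*P(x))
= 4*1/12 + 10*1/6 + 16*1/4 + 18*1/4 + 20*1/4
= 31/2

31/2


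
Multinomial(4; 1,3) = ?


4! = 24
Denominator: 1!=1 * 3!=6
Coefficient = 24 / 6 = 4

4


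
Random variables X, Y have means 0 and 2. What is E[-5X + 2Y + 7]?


E[-5X + 2Y + 7] = -5*E[X] + 2*E[Y] + 7
= (-5)*(0) + (2)*(2) + (7)
= 0 + 4 + 7 = 11

11


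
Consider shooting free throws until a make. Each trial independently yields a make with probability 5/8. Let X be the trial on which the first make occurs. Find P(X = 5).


P(X=5) = (1-p)^4 * p = (3/8)^4 * 5/8
= 81/4096 * 5/8 = 405/32768

405/32768


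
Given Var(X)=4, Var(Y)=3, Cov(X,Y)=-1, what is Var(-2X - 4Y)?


Var(-2X - 4Y) = (-2)^2*Var(X) + (-4)^2*Var(Y) + 2*(-2)*(-4)*Cov(X,Y)
= 4*4 + 16*3 + 16*(-1)
= 16 + 48 - 16 = 48

48


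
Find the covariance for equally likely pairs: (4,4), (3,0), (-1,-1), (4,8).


E[X]=5/2, E[Y]=11/4, E[XY]=49/4
Cov(X,Y) = E[XY] - E[X]E[Y] = 49/4 - 5/2*11/4 = 43/8

43/8


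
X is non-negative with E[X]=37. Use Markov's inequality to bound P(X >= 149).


Markov: P(X >= a) <= E[X]/a
P(X >= 149) <= 37/149

37/149


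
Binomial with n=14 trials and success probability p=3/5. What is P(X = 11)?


P(X=11) = C(14,11) * p^11 * (1-p)^3
= 364 * 177147/48828125 * 8/125
= 515852064/6103515625

515852064/6103515625


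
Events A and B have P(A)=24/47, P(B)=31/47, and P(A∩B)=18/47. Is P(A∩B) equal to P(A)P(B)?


P(A)*P(B) = 24/47*31/47 = 744/2209
P(A∩B) = 18/47 != 744/2209, so not independent

No, A and B are not independent


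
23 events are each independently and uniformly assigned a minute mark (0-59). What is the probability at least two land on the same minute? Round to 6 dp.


P(all different) = prod((60-i)/60 for i=0..22) = 0.007655
P(at least one match) = 1 - 0.007655 = 0.992345

0.992345


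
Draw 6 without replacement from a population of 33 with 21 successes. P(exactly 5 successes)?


P(X=5) = C(21,5)*C(12,1) / C(33,6)
= 20349*12 / 1107568
= 244188/1107568 = 8721/39556

8721/39556


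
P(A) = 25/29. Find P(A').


P(A') = 1 - P(A) = 1 - 25/29 = 4/29

4/29


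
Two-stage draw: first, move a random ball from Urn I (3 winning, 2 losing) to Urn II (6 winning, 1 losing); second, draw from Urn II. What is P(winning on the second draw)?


P(transfer winning) = 3/5; P(transfer losing) = 2/5
If winning transferred: Urn II has 7 winning of 8, so P(winning|winning moved) = 7/8
If losing transferred: Urn II has 6 winning of 8, so P(winning|losing moved) = 3/4
By total probability: P(winning) = 3/5*7/8 + 2/5*3/4 = 33/40

33/40


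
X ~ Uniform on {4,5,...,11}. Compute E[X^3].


E[X^3] = (1/8) * sum(x^3 for x=4..11)
= 4320/8 = 540

540


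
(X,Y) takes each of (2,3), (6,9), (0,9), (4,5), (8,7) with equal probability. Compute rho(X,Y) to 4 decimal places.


Cov(X,Y) = 0.8000, Var(X) = 8.0000, Var(Y) = 5.4400
rho = Cov/(sqrt(VarX)*sqrt(VarY)) = 0.1213

0.1213


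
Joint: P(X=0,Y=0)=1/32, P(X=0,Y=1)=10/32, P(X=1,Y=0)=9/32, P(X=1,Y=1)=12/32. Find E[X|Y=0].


P(Y=0) = 10/32
E[X|Y=0] = (0*1 + 1*9)/10 = 9/10

9/10


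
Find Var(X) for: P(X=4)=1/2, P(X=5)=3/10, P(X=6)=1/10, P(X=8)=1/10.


E[X] = 49/10, E[X^2] = 51/2
Var(X) = E[X^2] - (E[X])^2 = 51/2 - (49/10)^2 = 149/100

149/100


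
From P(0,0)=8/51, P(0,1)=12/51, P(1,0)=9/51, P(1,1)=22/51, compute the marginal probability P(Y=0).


P(Y=0) = P(0,0)+P(1,0) = 8/51 + 9/51 = 17/51 = 1/3

1/3


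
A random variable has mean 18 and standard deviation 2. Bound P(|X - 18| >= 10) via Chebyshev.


k = 10/2 = 5
Chebyshev: P(|X-mu| >= k*sigma) <= 1/k^2 = 1/5^2 = 1/25

1/25


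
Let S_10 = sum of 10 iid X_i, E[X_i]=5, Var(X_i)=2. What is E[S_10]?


E[S_n] = n*E[X_1] = 10*5 = 50

50


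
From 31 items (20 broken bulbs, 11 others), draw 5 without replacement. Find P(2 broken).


P(X=2) = C(20,2)*C(11,3) / C(31,5)
= 190*165 / 169911
= 31350/169911 = 10450/56637

10450/56637


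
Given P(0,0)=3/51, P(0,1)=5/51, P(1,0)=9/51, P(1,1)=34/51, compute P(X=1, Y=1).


Read from table: P(X=1, Y=1) = 34/51 = 2/3

2/3


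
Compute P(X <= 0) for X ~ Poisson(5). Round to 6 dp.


P(X<=0) = e^(-5)*5^0/0!
≈ 0.0067379470
≈ 0.006738

0.006738


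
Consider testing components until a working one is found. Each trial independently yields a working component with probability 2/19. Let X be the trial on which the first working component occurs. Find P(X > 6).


P(X > 6) = P(first 6 trials all fail) = (1-p)^6 = (17/19)^6 = 24137569/47045881

24137569/47045881


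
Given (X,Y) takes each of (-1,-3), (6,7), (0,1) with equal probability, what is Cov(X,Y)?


E[X]=5/3, E[Y]=5/3, E[XY]=15
Cov(X,Y) = E[XY] - E[X]E[Y] = 15 - 5/3*5/3 = 110/9

110/9


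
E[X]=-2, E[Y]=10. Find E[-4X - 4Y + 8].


E[-4X - 4Y + 8] = -4*E[X] - 4*E[Y] + 8
= (-4)*(-2) + (-4)*(10) + (8)
= 8 - 40 + 8 = -24

-24


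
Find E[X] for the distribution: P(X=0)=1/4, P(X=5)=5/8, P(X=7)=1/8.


E[X] = sum(x * P(x))
= 0*1/4 + 5*5/8 + 7*1/8
= 4

4


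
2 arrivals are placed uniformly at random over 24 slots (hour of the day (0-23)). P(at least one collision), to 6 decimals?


P(all different) = prod((24-i)/24 for i=0..1) = 0.958333
P(at least one match) = 1 - 0.958333 = 0.041667

0.041667


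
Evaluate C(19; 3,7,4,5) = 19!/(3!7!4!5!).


19! = 121645100408832000
Denominator: 3!=6 * 7!=5040 * 4!=24 * 5!=120
Coefficient = 121645100408832000 / 87091200 = 1396755360

1396755360


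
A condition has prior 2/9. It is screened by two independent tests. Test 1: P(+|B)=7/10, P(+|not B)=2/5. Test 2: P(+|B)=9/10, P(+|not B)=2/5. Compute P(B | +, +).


After test 1: P(+) = 7/10*2/9 + 2/5*7/9 = 7/15
P(B|+) = (7/45)/(7/15) = 1/3
After test 2 (use post1 as new prior): P(+) = 9/10*1/3 + 2/5*2/3 = 17/30
P(B|+,+) = (3/10)/(17/30) = 9/17

9/17


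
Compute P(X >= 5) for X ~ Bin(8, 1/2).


P(X>=5) = P(X=5) + P(X=6) + P(X=7) + P(X=8)
= 7/32 + 7/64 + 1/32 + 1/256
= 93/256

93/256


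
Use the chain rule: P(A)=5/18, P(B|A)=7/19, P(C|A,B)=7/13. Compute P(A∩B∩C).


P(A∩B∩C) = P(A) * P(B|A) * P(C|A∩B)
= 5/18 * 7/19 * 7/13
= 35/342 * 7/13 = 245/4446

245/4446


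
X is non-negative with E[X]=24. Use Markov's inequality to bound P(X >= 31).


Markov: P(X >= a) <= E[X]/a
P(X >= 31) <= 24/31

24/31


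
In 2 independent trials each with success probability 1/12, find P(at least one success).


P(at least one) = 1 - P(none)
P(none) = (1 - 1/12)^2 = (11/12)^2 = 121/144
P(at least one) = 1 - 121/144 = 23/144

23/144


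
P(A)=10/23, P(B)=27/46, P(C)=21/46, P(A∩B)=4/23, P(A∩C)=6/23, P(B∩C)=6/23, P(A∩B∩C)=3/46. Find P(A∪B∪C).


P(A∪B∪C) = P(A)+P(B)+P(C) - P(AB)-P(AC)-P(BC) + P(ABC)
= 10/23+27/46+21/46 - 4/23-6/23-6/23 + 3/46
= 39/46

39/46


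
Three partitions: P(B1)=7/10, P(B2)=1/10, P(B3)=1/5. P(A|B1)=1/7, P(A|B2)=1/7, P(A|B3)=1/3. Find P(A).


P(A) = P(A|B1)P(B1) + P(A|B2)P(B2) + P(A|B3)P(B3)
= 1/7*7/10 + 1/7*1/10 + 1/3*1/5
= 1/10 + 1/70 + 1/15 = 19/105

19/105


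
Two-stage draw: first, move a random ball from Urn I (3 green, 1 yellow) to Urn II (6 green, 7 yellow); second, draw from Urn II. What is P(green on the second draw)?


P(transfer green) = 3/4; P(transfer yellow) = 1/4
If green transferred: Urn II has 7 green of 14, so P(green|green moved) = 1/2
If yellow transferred: Urn II has 6 green of 14, so P(green|yellow moved) = 3/7
By total probability: P(green) = 3/4*1/2 + 1/4*3/7 = 27/56

27/56


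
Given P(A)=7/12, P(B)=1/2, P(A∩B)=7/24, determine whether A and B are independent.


P(A)*P(B) = 7/12*1/2 = 7/24
P(A∩B) = 7/24, which equals P(A)P(B), so independent

Yes, A and B are independent


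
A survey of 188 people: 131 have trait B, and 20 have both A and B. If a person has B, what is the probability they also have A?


P(A|B) = P(A∩B)/P(B) = (20/188)/(131/188) = 20/131

20/131


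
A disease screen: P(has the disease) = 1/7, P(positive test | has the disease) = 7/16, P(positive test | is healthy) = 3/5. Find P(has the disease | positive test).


P(A) = P(A|B)P(B) + P(A|B')P(B') = 7/16*1/7 + 3/5*6/7 = 323/560
P(B|A) = P(A|B)P(B)/P(A) = (1/16)/(323/560) = 35/323

35/323


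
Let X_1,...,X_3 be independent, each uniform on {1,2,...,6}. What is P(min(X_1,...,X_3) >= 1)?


P(min >= 1) = P(all X_i >= 1) = (P(X_1 >= 1))^3
= (6/6)^3 = 1^3 = 1

1


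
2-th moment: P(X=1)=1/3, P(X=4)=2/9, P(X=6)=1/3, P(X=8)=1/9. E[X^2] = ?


E[X^2] = sum(x^2 * P(x))
= 1*1/3 + 16*2/9 + 36*1/3 + 64*1/9
= 23

23


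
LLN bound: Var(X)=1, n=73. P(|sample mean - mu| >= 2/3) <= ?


Var(Xbar) = Var(X)/n = 1/73
Chebyshev: P(|Xbar-mu| >= 2/3) <= Var(Xbar)/(2/3)^2 = (1/73)/(4/9) = 9/292

9/292


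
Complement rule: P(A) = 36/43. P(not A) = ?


P(A') = 1 - P(A) = 1 - 36/43 = 7/43

7/43


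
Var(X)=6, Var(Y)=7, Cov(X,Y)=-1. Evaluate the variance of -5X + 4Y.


Var(-5X + 4Y) = (-5)^2*Var(X) + 4^2*Var(Y) + 2*(-5)*4*Cov(X,Y)
= 25*6 + 16*7 - 40*(-1)
= 150 + 112 + 40 = 302

302


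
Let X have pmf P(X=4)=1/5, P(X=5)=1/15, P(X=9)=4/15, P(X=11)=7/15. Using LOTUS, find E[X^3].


E[X^3] = sum(g(x)*P(x))
= 64*1/5 + 125*1/15 + 729*4/15 + 1331*7/15
= 2510/3

2510/3


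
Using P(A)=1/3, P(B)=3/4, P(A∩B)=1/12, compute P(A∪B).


P(A∪B) = P(A) + P(B) - P(A∩B)
= 1/3 + 3/4 - 1/12 = 1

1


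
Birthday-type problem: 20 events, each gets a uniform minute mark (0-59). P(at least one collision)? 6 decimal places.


P(all different) = prod((60-i)/60 for i=0..19) = 0.027894
P(at least one match) = 1 - 0.027894 = 0.972106

0.972106


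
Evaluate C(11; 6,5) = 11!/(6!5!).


11! = 39916800
Denominator: 6!=720 * 5!=120
Coefficient = 39916800 / 86400 = 462

462


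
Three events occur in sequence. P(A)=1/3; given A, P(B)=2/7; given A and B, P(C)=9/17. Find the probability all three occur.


P(A∩B∩C) = P(A) * P(B|A) * P(C|A∩B)
= 1/3 * 2/7 * 9/17
= 2/21 * 9/17 = 6/119

6/119


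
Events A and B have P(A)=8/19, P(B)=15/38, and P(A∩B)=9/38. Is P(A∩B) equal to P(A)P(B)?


P(A)*P(B) = 8/19*15/38 = 60/361
P(A∩B) = 9/38 != 60/361, so not independent

No, A and B are not independent


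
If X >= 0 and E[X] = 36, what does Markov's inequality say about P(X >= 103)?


Markov: P(X >= a) <= E[X]/a
P(X >= 103) <= 36/103

36/103


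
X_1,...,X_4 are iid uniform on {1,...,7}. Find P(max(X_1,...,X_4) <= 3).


P(max <= 3) = P(all X_i <= 3) = (P(X_1 <= 3))^4
= (3/7)^4 = 81/2401

81/2401


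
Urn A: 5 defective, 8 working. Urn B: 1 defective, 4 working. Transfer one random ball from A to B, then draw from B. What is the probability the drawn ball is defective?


P(transfer defective) = 5/13; P(transfer working) = 8/13
If defective transferred: Urn II has 2 defective of 6, so P(defective|defective moved) = 1/3
If working transferred: Urn II has 1 defective of 6, so P(defective|working moved) = 1/6
By total probability: P(defective) = 5/13*1/3 + 8/13*1/6 = 3/13

3/13


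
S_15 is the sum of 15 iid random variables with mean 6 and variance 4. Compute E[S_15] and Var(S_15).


E[S_n] = n*mu = 15*6 = 90
Var(S_n) = n*sigma^2 = 15*4 = 60

E[S_15]=90, Var(S_15)=60


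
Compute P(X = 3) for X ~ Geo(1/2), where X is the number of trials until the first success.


P(X=3) = (1-p)^2 * p = (1/2)^2 * 1/2
= 1/4 * 1/2 = 1/8

1/8


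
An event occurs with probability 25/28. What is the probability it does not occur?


P(A') = 1 - P(A) = 1 - 25/28 = 3/28

3/28


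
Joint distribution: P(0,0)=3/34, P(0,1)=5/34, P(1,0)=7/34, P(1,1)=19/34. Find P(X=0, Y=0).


Read from table: P(X=0, Y=0) = 3/34

3/34


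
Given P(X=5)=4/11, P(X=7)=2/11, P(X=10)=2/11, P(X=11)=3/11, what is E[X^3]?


E[X^3] = sum(g(x)*P(x))
= 125*4/11 + 343*2/11 + 1000*2/11 + 1331*3/11
= 7179/11

7179/11


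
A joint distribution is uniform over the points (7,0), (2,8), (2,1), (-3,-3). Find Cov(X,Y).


E[X]=2, E[Y]=3/2, E[XY]=27/4
Cov(X,Y) = E[XY] - E[X]E[Y] = 27/4 - 2*3/2 = 15/4

15/4


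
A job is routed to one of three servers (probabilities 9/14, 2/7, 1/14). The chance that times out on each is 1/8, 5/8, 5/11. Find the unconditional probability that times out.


P(A) = P(A|B1)P(B1) + P(A|B2)P(B2) + P(A|B3)P(B3)
= 1/8*9/14 + 5/8*2/7 + 5/11*1/14
= 9/112 + 5/28 + 5/154 = 359/1232

359/1232


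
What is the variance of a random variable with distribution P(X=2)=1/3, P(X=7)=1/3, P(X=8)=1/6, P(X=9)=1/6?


E[X] = 35/6, E[X^2] = 251/6
Var(X) = E[X^2] - (E[X])^2 = 251/6 - (35/6)^2 = 281/36

281/36


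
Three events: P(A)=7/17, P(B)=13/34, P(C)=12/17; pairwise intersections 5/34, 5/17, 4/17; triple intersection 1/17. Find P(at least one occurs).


P(A∪B∪C) = P(A)+P(B)+P(C) - P(AB)-P(AC)-P(BC) + P(ABC)
= 7/17+13/34+12/17 - 5/34-5/17-4/17 + 1/17
= 15/17

15/17


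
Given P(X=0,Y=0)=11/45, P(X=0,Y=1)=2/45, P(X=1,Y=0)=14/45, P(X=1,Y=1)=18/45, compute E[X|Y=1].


P(Y=1) = 20/45
E[X|Y=1] = (0*2 + 1*18)/20 = 18/20 = 9/10

9/10


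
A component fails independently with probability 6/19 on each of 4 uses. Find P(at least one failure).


P(at least one) = 1 - P(none)
P(none) = (1 - 6/19)^4 = (13/19)^4 = 28561/130321
P(at least one) = 1 - 28561/130321 = 101760/130321

101760/130321


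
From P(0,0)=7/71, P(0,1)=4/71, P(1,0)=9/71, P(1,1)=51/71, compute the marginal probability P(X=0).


P(X=0) = P(0,0)+P(0,1) = 7/71 + 4/71 = 11/71

11/71


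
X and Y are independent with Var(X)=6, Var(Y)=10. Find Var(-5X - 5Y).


Independence => Cov(X,Y)=0
Var(-5X - 5Y) = (-5)^2*Var(X) + (-5)^2*Var(Y)
= 25*6 + 25*10 = 400

400


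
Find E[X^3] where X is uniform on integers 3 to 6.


E[X^3] = (1/4) * sum(x^3 for x=3..6)
= 432/4 = 108

108


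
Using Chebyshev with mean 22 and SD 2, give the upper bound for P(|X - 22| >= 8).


k = 8/2 = 4
Chebyshev: P(|X-mu| >= k*sigma) <= 1/k^2 = 1/4^2 = 1/16

1/16


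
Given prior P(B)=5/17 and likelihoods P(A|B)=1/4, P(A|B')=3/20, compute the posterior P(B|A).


P(A) = P(A|B)P(B) + P(A|B')P(B') = 1/4*5/17 + 3/20*12/17 = 61/340
P(B|A) = P(A|B)P(B)/P(A) = (5/68)/(61/340) = 25/61

25/61


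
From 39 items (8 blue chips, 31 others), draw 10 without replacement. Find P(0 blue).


P(X=0) = C(8,0)*C(31,10) / C(39,10)
= 1*44352165 / 635745396
= 44352165/635745396 = 3335/47804

3335/47804


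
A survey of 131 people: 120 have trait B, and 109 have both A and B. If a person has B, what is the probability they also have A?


P(A|B) = P(A∩B)/P(B) = (109/131)/(120/131) = 109/120

109/120


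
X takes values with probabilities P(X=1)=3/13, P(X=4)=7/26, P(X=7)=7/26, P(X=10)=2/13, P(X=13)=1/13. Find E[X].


E[X] = sum(x * P(x))
= 1*3/13 + 4*7/26 + 7*7/26 + 10*2/13 + 13*1/13
= 149/26

149/26


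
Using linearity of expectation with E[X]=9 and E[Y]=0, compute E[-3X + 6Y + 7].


E[-3X + 6Y + 7] = -3*E[X] + 6*E[Y] + 7
= (-3)*(9) + (6)*(0) + (7)
= -27 + 0 + 7 = -20

-20


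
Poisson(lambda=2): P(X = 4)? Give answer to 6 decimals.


P(X=4) = e^(-2) * 2^4 / 4!
≈ 0.1353352832 * 16 / 24
≈ 0.090224

0.090224


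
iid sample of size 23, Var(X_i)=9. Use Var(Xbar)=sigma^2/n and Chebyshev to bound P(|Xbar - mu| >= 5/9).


Var(Xbar) = Var(X)/n = 9/23
Chebyshev: P(|Xbar-mu| >= 5/9) <= Var(Xbar)/(5/9)^2 = (9/23)/(25/81) = 729/575
Bound exceeds 1, so trivial bound: 1

1


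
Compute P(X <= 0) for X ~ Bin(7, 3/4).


P(X<=0) = P(X=0)
= 1/16384
= 1/16384

1/16384


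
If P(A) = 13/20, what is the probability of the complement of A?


P(A') = 1 - P(A) = 1 - 13/20 = 7/20

7/20


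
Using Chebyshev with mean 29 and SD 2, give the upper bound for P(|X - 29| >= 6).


k = 6/2 = 3
Chebyshev: P(|X-mu| >= k*sigma) <= 1/k^2 = 1/3^2 = 1/9

1/9


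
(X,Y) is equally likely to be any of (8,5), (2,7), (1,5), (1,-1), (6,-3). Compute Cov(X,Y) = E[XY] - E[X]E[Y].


E[X]=18/5, E[Y]=13/5, E[XY]=8
Cov(X,Y) = E[XY] - E[X]E[Y] = 8 - 18/5*13/5 = -34/25

-34/25


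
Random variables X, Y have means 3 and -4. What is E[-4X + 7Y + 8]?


E[-4X + 7Y + 8] = -4*E[X] + 7*E[Y] + 8
= (-4)*(3) + (7)*(-4) + (8)
= -12 - 28 + 8 = -32

-32


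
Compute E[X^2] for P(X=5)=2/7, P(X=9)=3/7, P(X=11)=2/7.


E[X^2] = sum(g(x)*P(x))
= 25*2/7 + 81*3/7 + 121*2/7
= 535/7

535/7


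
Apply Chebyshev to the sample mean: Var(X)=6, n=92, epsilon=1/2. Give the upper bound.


Var(Xbar) = Var(X)/n = 6/92
Chebyshev: P(|Xbar-mu| >= 1/2) <= Var(Xbar)/(1/2)^2 = (3/46)/(1/4) = 6/23

6/23


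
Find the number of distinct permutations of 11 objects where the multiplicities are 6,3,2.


11! = 39916800
Denominator: 6!=720 * 3!=6 * 2!=2
Coefficient = 39916800 / 8640 = 4620

4620


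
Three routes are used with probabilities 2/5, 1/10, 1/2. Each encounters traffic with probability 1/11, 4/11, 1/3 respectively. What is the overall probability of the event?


P(A) = P(A|B1)P(B1) + P(A|B2)P(B2) + P(A|B3)P(B3)
= 1/11*2/5 + 4/11*1/10 + 1/3*1/2
= 2/55 + 2/55 + 1/6 = 79/330

79/330


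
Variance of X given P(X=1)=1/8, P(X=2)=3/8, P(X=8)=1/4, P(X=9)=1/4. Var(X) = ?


E[X] = 41/8, E[X^2] = 303/8
Var(X) = E[X^2] - (E[X])^2 = 303/8 - (41/8)^2 = 743/64

743/64


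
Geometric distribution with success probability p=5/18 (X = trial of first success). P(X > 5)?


P(X > 5) = P(first 5 trials all fail) = (1-p)^5 = (13/18)^5 = 371293/1889568

371293/1889568


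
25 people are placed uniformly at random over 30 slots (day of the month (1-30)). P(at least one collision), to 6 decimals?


P(all different) = prod((30-i)/30 for i=0..24) = 0.000000
P(at least one match) = 1 - 0.000000 = 1.000000

1.000000


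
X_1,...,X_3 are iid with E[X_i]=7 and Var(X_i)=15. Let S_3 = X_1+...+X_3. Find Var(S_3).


By independence, Var(S_n) = n*Var(X_1) = 3*15 = 45

45


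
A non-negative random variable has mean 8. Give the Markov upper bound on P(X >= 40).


Markov: P(X >= a) <= E[X]/a
P(X >= 40) <= 8/40 = 1/5

1/5


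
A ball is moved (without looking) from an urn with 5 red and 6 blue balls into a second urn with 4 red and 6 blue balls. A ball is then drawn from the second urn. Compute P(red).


P(transfer red) = 5/11; P(transfer blue) = 6/11
If red transferred: Urn II has 5 red of 11, so P(red|red moved) = 5/11
If blue transferred: Urn II has 4 red of 11, so P(red|blue moved) = 4/11
By total probability: P(red) = 5/11*5/11 + 6/11*4/11 = 49/121

49/121


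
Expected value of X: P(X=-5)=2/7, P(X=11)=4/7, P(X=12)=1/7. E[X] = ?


E[X] = sum(x * P(x))
= -5*2/7 + 11*4/7 + 12*1/7
= 46/7

46/7


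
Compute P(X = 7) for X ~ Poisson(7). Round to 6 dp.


P(X=7) = e^(-7) * 7^7 / 7!
≈ 0.0009118819656 * 823543 / 5040
≈ 0.149003

0.149003


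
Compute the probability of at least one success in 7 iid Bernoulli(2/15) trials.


P(at least one) = 1 - P(none)
P(none) = (1 - 2/15)^7 = (13/15)^7 = 62748517/170859375
P(at least one) = 1 - 62748517/170859375 = 108110858/170859375

108110858/170859375


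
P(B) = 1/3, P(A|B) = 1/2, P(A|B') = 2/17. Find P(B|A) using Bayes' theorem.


P(A) = P(A|B)P(B) + P(A|B')P(B') = 1/2*1/3 + 2/17*2/3 = 25/102
P(B|A) = P(A|B)P(B)/P(A) = (1/6)/(25/102) = 17/25

17/25


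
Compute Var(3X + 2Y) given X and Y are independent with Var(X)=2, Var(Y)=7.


Independence => Cov(X,Y)=0
Var(3X + 2Y) = 3^2*Var(X) + 2^2*Var(Y)
= 9*2 + 4*7 = 46

46


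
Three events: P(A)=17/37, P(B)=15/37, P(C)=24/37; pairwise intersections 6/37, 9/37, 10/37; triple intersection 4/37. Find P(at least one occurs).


P(A∪B∪C) = P(A)+P(B)+P(C) - P(AB)-P(AC)-P(BC) + P(ABC)
= 17/37+15/37+24/37 - 6/37-9/37-10/37 + 4/37
= 35/37

35/37


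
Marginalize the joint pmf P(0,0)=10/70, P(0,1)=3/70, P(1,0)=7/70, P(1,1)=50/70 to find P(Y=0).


P(Y=0) = P(0,0)+P(1,0) = 10/70 + 7/70 = 17/70

17/70


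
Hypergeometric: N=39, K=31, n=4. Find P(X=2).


P(X=2) = C(31,2)*C(8,2) / C(39,4)
= 465*28 / 82251
= 13020/82251 = 4340/27417

4340/27417


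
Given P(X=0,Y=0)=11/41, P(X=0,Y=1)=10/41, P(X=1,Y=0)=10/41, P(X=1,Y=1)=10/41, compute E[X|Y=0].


P(Y=0) = 21/41
E[X|Y=0] = (0*11 + 1*10)/21 = 10/21

10/21


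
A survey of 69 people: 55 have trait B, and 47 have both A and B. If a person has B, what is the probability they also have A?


P(A|B) = P(A∩B)/P(B) = (47/69)/(55/69) = 47/55

47/55


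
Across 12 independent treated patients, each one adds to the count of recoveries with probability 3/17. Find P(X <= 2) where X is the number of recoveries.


P(X<=2) = P(X=0) + P(X=1) + P(X=2)
= 56693912375296/582622237229761 + 145784346107904/582622237229761 + 171817265055744/582622237229761
= 374295523538944/582622237229761

374295523538944/582622237229761


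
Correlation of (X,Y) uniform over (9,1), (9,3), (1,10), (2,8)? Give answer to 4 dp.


Cov(X,Y) = -13.3750, Var(X) = 14.1875, Var(Y) = 13.2500
rho = Cov/(sqrt(VarX)*sqrt(VarY)) = -0.9755

-0.9755


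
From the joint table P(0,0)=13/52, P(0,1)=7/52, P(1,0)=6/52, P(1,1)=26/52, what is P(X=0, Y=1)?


Read from table: P(X=0, Y=1) = 7/52

7/52


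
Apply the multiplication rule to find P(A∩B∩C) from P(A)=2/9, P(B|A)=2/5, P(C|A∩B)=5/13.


P(A∩B∩C) = P(A) * P(B|A) * P(C|A∩B)
= 2/9 * 2/5 * 5/13
= 4/45 * 5/13 = 4/117

4/117


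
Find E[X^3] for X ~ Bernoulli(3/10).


For Bernoulli: X in {0,1}
E[X^3] = 0^3*(1-3/10) + 1^3*3/10 = 3/10

3/10


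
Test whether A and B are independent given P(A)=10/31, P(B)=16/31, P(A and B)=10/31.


P(A)*P(B) = 10/31*16/31 = 160/961
P(A∩B) = 10/31 != 160/961, so not independent

No, A and B are not independent


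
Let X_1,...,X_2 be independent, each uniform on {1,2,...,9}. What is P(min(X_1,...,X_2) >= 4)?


P(min >= 4) = P(all X_i >= 4) = (P(X_1 >= 4))^2
= (6/9)^2 = (2/3)^2 = 4/9

4/9


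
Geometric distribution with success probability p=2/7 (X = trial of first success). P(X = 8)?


P(X=8) = (1-p)^7 * p = (5/7)^7 * 2/7
= 78125/823543 * 2/7 = 156250/5764801

156250/5764801


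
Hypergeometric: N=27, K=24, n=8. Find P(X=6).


P(X=6) = C(24,6)*C(3,2) / C(27,8)
= 134596*3 / 2220075
= 403788/2220075 = 532/2925

532/2925


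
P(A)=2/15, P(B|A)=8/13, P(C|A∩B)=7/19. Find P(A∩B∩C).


P(A∩B∩C) = P(A) * P(B|A) * P(C|A∩B)
= 2/15 * 8/13 * 7/19
= 16/195 * 7/19 = 112/3705

112/3705


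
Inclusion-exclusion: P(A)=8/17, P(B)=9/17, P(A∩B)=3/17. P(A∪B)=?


P(A∪B) = P(A) + P(B) - P(A∩B)
= 8/17 + 9/17 - 3/17 = 14/17

14/17


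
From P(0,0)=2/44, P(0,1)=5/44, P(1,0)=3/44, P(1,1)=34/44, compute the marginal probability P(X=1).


P(X=1) = P(1,0)+P(1,1) = 3/44 + 34/44 = 37/44

37/44


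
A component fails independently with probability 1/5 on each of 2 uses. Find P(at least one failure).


P(at least one) = 1 - P(none)
P(none) = (1 - 1/5)^2 = (4/5)^2 = 16/25
P(at least one) = 1 - 16/25 = 9/25

9/25


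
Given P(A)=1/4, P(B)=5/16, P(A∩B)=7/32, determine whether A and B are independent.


P(A)*P(B) = 1/4*5/16 = 5/64
P(A∩B) = 7/32 != 5/64, so not independent

No, A and B are not independent


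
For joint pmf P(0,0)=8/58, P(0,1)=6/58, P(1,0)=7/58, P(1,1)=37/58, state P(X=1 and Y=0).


Read from table: P(X=1, Y=0) = 7/58

7/58


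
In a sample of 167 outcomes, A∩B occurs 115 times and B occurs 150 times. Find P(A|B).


P(A|B) = P(A∩B)/P(B) = (115/167)/(150/167) = 115/150 = 23/30

23/30


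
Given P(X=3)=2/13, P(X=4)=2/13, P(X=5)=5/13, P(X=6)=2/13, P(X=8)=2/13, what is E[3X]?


E[3X] = sum(g(x)*P(x))
= 9*2/13 + 12*2/13 + 15*5/13 + 18*2/13 + 24*2/13
= 201/13

201/13


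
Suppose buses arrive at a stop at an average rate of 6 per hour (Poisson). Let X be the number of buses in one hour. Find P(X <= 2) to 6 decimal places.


P(X<=2) = e^(-6)*6^0/0! + e^(-6)*6^1/1! + e^(-6)*6^2/2!
≈ 0.0024787522 + 0.0148725131 + 0.0446175392
= 0.0619688045
≈ 0.061969

0.061969


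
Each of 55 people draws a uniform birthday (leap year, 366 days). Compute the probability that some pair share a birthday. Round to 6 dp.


P(all different) = prod((366-i)/366 for i=0..54) = 0.013909
P(at least one match) = 1 - 0.013909 = 0.986091

0.986091


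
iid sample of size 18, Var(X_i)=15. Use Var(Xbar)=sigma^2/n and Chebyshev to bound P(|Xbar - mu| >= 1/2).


Var(Xbar) = Var(X)/n = 15/18
Chebyshev: P(|Xbar-mu| >= 1/2) <= Var(Xbar)/(1/2)^2 = (5/6)/(1/4) = 10/3
Bound exceeds 1, so trivial bound: 1

1


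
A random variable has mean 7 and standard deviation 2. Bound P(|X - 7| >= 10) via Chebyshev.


k = 10/2 = 5
Chebyshev: P(|X-mu| >= k*sigma) <= 1/k^2 = 1/5^2 = 1/25

1/25


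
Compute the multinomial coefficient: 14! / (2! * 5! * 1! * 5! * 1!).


14! = 87178291200
Denominator: 2!=2 * 5!=120 * 1!=1 * 5!=120 * 1!=1
Coefficient = 87178291200 / 28800 = 3027024

3027024


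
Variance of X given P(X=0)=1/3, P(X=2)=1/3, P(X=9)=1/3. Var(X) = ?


E[X] = 11/3, E[X^2] = 85/3
Var(X) = E[X^2] - (E[X])^2 = 85/3 - (11/3)^2 = 134/9

134/9


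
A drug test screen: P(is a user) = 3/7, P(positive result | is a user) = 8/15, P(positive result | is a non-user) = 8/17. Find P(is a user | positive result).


P(A) = P(A|B)P(B) + P(A|B')P(B') = 8/15*3/7 + 8/17*4/7 = 296/595
P(B|A) = P(A|B)P(B)/P(A) = (8/35)/(296/595) = 17/37

17/37


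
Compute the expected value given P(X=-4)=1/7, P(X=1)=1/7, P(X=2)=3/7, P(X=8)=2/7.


E[X] = sum(x * P(x))
= -4*1/7 + 1*1/7 + 2*3/7 + 8*2/7
= 19/7

19/7


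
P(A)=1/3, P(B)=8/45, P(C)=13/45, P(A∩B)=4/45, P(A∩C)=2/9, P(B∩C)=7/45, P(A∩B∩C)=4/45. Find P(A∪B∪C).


P(A∪B∪C) = P(A)+P(B)+P(C) - P(AB)-P(AC)-P(BC) + P(ABC)
= 1/3+8/45+13/45 - 4/45-2/9-7/45 + 4/45
= 19/45

19/45


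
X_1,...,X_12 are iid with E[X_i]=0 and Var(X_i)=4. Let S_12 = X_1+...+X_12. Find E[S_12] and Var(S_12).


E[S_n] = n*mu = 12*0 = 0
Var(S_n) = n*sigma^2 = 12*4 = 48

E[S_12]=0, Var(S_12)=48


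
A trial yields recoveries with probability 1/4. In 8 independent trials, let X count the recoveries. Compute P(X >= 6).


P(X>=6) = P(X=6) + P(X=7) + P(X=8)
= 63/16384 + 3/8192 + 1/65536
= 277/65536

277/65536


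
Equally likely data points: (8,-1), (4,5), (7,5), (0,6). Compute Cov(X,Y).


E[X]=19/4, E[Y]=15/4, E[XY]=47/4
Cov(X,Y) = E[XY] - E[X]E[Y] = 47/4 - 19/4*15/4 = -97/16

-97/16


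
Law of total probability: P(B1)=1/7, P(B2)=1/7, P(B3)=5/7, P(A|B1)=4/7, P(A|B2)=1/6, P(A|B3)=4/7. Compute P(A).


P(A) = P(A|B1)P(B1) + P(A|B2)P(B2) + P(A|B3)P(B3)
= 4/7*1/7 + 1/6*1/7 + 4/7*5/7
= 4/49 + 1/42 + 20/49 = 151/294

151/294


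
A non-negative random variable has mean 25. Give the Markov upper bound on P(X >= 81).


Markov: P(X >= a) <= E[X]/a
P(X >= 81) <= 25/81

25/81


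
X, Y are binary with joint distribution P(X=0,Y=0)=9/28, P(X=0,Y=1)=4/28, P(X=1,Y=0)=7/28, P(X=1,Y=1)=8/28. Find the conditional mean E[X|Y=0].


P(Y=0) = 16/28
E[X|Y=0] = (0*9 + 1*7)/16 = 7/16

7/16


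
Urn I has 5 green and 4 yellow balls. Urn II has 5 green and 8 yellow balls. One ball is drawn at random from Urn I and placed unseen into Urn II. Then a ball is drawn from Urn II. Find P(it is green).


P(transfer green) = 5/9; P(transfer yellow) = 4/9
If green transferred: Urn II has 6 green of 14, so P(green|green moved) = 3/7
If yellow transferred: Urn II has 5 green of 14, so P(green|yellow moved) = 5/14
By total probability: P(green) = 5/9*3/7 + 4/9*5/14 = 25/63

25/63


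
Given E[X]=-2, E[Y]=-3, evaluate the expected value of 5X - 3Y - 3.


E[5X - 3Y - 3] = 5*E[X] - 3*E[Y] - 3
= (5)*(-2) + (-3)*(-3) + (-3)
= -10 + 9 - 3 = -4

-4


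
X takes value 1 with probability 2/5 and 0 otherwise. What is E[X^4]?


For Bernoulli: X in {0,1}
E[X^4] = 0^4*(1-2/5) + 1^4*2/5 = 2/5

2/5


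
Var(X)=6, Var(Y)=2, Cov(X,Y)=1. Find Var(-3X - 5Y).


Var(-3X - 5Y) = (-3)^2*Var(X) + (-5)^2*Var(Y) + 2*(-3)*(-5)*Cov(X,Y)
= 9*6 + 25*2 + 30*1
= 54 + 50 + 30 = 134

134


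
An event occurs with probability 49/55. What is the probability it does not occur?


P(A') = 1 - P(A) = 1 - 49/55 = 6/55

6/55


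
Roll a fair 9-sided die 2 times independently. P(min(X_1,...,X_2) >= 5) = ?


P(min >= 5) = P(all X_i >= 5) = (P(X_1 >= 5))^2
= (5/9)^2 = 25/81

25/81


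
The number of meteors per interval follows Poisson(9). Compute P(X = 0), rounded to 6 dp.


P(X=0) = e^(-9) * 9^0 / 0!
≈ 0.0001234098041 * 1 / 1
≈ 0.000123

0.000123


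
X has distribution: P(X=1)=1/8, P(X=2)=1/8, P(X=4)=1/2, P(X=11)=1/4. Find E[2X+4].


E[2X+4] = sum(g(x)*P(x))
= 6*1/8 + 8*1/8 + 12*1/2 + 26*1/4
= 57/4

57/4


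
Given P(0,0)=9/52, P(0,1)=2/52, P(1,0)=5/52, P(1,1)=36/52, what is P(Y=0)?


P(Y=0) = P(0,0)+P(1,0) = 9/52 + 5/52 = 14/52 = 7/26

7/26


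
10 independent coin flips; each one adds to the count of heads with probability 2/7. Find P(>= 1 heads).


P(at least one) = 1 - P(none)
P(none) = (1 - 2/7)^10 = (5/7)^10 = 9765625/282475249
P(at least one) = 1 - 9765625/282475249 = 272709624/282475249

272709624/282475249


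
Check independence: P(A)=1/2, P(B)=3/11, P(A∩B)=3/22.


P(A)*P(B) = 1/2*3/11 = 3/22
P(A∩B) = 3/22, which equals P(A)P(B), so independent

Yes, A and B are independent


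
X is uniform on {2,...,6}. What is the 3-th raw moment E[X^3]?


E[X^3] = (1/5) * sum(x^3 for x=2..6)
= 440/5 = 88

88


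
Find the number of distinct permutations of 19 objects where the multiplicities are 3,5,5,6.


19! = 121645100408832000
Denominator: 3!=6 * 5!=120 * 5!=120 * 6!=720
Coefficient = 121645100408832000 / 62208000 = 1955457504

1955457504


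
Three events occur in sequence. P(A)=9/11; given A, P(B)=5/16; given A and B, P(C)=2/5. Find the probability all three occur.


P(A∩B∩C) = P(A) * P(B|A) * P(C|A∩B)
= 9/11 * 5/16 * 2/5
= 45/176 * 2/5 = 9/88

9/88


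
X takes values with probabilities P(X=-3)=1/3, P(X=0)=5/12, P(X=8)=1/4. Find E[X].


E[X] = sum(x * P(x))
= -3*1/3 + 0*5/12 + 8*1/4
= 1

1


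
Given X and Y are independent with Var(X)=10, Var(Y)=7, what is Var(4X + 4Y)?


Independence => Cov(X,Y)=0
Var(4X + 4Y) = 4^2*Var(X) + 4^2*Var(Y)
= 16*10 + 16*7 = 272

272


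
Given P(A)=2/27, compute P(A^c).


P(A') = 1 - P(A) = 1 - 2/27 = 25/27

25/27


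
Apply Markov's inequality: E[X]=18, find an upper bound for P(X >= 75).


Markov: P(X >= a) <= E[X]/a
P(X >= 75) <= 18/75 = 6/25

6/25


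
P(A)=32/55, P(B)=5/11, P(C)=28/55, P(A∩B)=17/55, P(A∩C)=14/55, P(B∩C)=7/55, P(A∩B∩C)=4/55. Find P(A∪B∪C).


P(A∪B∪C) = P(A)+P(B)+P(C) - P(AB)-P(AC)-P(BC) + P(ABC)
= 32/55+5/11+28/55 - 17/55-14/55-7/55 + 4/55
= 51/55

51/55


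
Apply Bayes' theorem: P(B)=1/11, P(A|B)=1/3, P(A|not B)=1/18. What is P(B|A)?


P(A) = P(A|B)P(B) + P(A|B')P(B') = 1/3*1/11 + 1/18*10/11 = 8/99
P(B|A) = P(A|B)P(B)/P(A) = (1/33)/(8/99) = 3/8

3/8


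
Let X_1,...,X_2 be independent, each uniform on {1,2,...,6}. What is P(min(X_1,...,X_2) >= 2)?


P(min >= 2) = P(all X_i >= 2) = (P(X_1 >= 2))^2
= (5/6)^2 = 25/36

25/36


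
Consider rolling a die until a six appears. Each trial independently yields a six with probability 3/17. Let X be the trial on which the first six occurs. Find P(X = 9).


P(X=9) = (1-p)^8 * p = (14/17)^8 * 3/17
= 1475789056/6975757441 * 3/17 = 4427367168/118587876497

4427367168/118587876497


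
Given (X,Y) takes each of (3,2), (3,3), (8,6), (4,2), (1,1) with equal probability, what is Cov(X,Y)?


E[X]=19/5, E[Y]=14/5, E[XY]=72/5
Cov(X,Y) = E[XY] - E[X]E[Y] = 72/5 - 19/5*14/5 = 94/25

94/25


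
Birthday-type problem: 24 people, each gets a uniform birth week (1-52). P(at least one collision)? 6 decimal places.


P(all different) = prod((52-i)/52 for i=0..23) = 0.001732
P(at least one match) = 1 - 0.001732 = 0.998268

0.998268


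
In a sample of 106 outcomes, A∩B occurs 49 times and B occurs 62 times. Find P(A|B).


P(A|B) = P(A∩B)/P(B) = (49/106)/(62/106) = 49/62

49/62


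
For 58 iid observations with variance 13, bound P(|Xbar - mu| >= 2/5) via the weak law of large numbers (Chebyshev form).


Var(Xbar) = Var(X)/n = 13/58
Chebyshev: P(|Xbar-mu| >= 2/5) <= Var(Xbar)/(2/5)^2 = (13/58)/(4/25) = 325/232
Bound exceeds 1, so trivial bound: 1

1


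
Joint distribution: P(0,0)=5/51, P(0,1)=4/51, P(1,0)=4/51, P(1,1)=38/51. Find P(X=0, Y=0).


Read from table: P(X=0, Y=0) = 5/51

5/51


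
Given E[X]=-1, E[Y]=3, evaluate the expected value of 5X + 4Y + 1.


E[5X + 4Y + 1] = 5*E[X] + 4*E[Y] + 1
= (5)*(-1) + (4)*(3) + (1)
= -5 + 12 + 1 = 8

8


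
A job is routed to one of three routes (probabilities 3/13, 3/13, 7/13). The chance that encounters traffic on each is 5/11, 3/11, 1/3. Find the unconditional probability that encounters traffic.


P(A) = P(A|B1)P(B1) + P(A|B2)P(B2) + P(A|B3)P(B3)
= 5/11*3/13 + 3/11*3/13 + 1/3*7/13
= 15/143 + 9/143 + 7/39 = 149/429

149/429


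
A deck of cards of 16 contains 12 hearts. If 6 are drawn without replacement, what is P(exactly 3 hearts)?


P(X=3) = C(12,3)*C(4,3) / C(16,6)
= 220*4 / 8008
= 880/8008 = 10/91

10/91


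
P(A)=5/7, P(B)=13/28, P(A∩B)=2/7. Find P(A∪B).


P(A∪B) = P(A) + P(B) - P(A∩B)
= 5/7 + 13/28 - 2/7 = 25/28

25/28


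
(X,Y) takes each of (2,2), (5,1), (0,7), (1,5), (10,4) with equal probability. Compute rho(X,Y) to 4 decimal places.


Cov(X,Y) = -2.8800, Var(X) = 13.0400, Var(Y) = 4.5600
rho = Cov/(sqrt(VarX)*sqrt(VarY)) = -0.3735

-0.3735


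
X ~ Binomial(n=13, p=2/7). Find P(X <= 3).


P(X<=3) = P(X=0) + P(X=1) + P(X=2) + P(X=3)
= 1220703125/96889010407 + 6347656250/96889010407 + 15234375000/96889010407 + 22343750000/96889010407
= 45146484375/96889010407

45146484375/96889010407


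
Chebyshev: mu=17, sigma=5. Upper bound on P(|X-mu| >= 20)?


k = 20/5 = 4
Chebyshev: P(|X-mu| >= k*sigma) <= 1/k^2 = 1/4^2 = 1/16

1/16


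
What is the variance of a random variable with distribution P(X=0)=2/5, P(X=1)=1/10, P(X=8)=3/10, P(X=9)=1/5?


E[X] = 43/10, E[X^2] = 71/2
Var(X) = E[X^2] - (E[X])^2 = 71/2 - (43/10)^2 = 1701/100

1701/100


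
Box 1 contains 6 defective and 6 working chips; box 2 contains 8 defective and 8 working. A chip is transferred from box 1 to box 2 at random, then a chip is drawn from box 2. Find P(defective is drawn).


P(transfer defective) = 6/12 = 1/2; P(transfer working) = 1/2
If defective transferred: Urn II has 9 defective of 17, so P(defective|defective moved) = 9/17
If working transferred: Urn II has 8 defective of 17, so P(defective|working moved) = 8/17
By total probability: P(defective) = 1/2*9/17 + 1/2*8/17 = 1/2

1/2


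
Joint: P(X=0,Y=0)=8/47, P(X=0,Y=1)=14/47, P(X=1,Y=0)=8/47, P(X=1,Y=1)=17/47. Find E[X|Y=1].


P(Y=1) = 31/47
E[X|Y=1] = (0*14 + 1*17)/31 = 17/31

17/31


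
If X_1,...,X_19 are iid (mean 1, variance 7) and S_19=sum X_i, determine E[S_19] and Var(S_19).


E[S_n] = n*mu = 19*1 = 19
Var(S_n) = n*sigma^2 = 19*7 = 133

E[S_19]=19, Var(S_19)=133


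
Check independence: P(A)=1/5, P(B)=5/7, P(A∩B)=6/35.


P(A)*P(B) = 1/5*5/7 = 1/7
P(A∩B) = 6/35 != 1/7, so not independent

No, A and B are not independent


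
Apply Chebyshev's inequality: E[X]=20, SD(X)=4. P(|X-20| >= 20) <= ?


k = 20/4 = 5
Chebyshev: P(|X-mu| >= k*sigma) <= 1/k^2 = 1/5^2 = 1/25

1/25


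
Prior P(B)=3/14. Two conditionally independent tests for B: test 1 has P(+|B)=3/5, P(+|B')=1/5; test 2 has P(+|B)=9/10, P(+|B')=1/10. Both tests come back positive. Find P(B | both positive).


After test 1: P(+) = 3/5*3/14 + 1/5*11/14 = 2/7
P(B|+) = (9/70)/(2/7) = 9/20
After test 2 (use post1 as new prior): P(+) = 9/10*9/20 + 1/10*11/20 = 23/50
P(B|+,+) = (81/200)/(23/50) = 81/92

81/92
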